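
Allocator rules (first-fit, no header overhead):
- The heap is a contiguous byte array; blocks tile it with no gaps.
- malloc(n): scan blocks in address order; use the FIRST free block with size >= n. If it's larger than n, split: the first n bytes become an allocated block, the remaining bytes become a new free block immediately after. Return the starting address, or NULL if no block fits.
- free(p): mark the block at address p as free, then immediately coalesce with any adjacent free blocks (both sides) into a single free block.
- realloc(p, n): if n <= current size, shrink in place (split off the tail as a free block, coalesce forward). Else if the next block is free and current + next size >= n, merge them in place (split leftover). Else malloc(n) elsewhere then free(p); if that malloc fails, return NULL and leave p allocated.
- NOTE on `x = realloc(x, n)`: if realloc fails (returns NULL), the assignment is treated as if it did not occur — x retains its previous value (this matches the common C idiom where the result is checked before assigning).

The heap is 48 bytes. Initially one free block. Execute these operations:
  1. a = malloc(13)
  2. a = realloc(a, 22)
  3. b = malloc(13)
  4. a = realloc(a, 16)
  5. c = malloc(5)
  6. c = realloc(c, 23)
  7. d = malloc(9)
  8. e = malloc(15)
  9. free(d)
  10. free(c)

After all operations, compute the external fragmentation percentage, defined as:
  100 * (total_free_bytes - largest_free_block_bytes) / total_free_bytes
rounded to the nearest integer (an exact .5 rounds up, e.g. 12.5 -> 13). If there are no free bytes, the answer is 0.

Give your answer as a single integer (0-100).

Answer: 32

Derivation:
Op 1: a = malloc(13) -> a = 0; heap: [0-12 ALLOC][13-47 FREE]
Op 2: a = realloc(a, 22) -> a = 0; heap: [0-21 ALLOC][22-47 FREE]
Op 3: b = malloc(13) -> b = 22; heap: [0-21 ALLOC][22-34 ALLOC][35-47 FREE]
Op 4: a = realloc(a, 16) -> a = 0; heap: [0-15 ALLOC][16-21 FREE][22-34 ALLOC][35-47 FREE]
Op 5: c = malloc(5) -> c = 16; heap: [0-15 ALLOC][16-20 ALLOC][21-21 FREE][22-34 ALLOC][35-47 FREE]
Op 6: c = realloc(c, 23) -> NULL (c unchanged); heap: [0-15 ALLOC][16-20 ALLOC][21-21 FREE][22-34 ALLOC][35-47 FREE]
Op 7: d = malloc(9) -> d = 35; heap: [0-15 ALLOC][16-20 ALLOC][21-21 FREE][22-34 ALLOC][35-43 ALLOC][44-47 FREE]
Op 8: e = malloc(15) -> e = NULL; heap: [0-15 ALLOC][16-20 ALLOC][21-21 FREE][22-34 ALLOC][35-43 ALLOC][44-47 FREE]
Op 9: free(d) -> (freed d); heap: [0-15 ALLOC][16-20 ALLOC][21-21 FREE][22-34 ALLOC][35-47 FREE]
Op 10: free(c) -> (freed c); heap: [0-15 ALLOC][16-21 FREE][22-34 ALLOC][35-47 FREE]
Free blocks: [6 13] total_free=19 largest=13 -> 100*(19-13)/19 = 600/19 ≈ 31.579 -> rounds to 32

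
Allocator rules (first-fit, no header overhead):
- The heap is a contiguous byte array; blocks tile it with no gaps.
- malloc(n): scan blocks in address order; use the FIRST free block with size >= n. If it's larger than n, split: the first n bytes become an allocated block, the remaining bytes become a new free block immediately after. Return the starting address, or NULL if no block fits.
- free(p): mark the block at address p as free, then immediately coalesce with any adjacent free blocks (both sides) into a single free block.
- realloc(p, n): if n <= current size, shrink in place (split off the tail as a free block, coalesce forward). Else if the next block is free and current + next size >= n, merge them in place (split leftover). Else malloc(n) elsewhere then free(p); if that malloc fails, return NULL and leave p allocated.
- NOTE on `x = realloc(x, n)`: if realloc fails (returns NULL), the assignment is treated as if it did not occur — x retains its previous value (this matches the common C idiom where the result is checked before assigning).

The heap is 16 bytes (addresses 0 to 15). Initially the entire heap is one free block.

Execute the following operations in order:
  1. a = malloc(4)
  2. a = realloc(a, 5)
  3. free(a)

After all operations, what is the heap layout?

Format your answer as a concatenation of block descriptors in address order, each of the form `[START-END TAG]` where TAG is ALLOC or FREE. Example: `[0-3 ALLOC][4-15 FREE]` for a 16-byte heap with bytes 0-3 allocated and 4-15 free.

Answer: [0-15 FREE]

Derivation:
Op 1: a = malloc(4) -> a = 0; heap: [0-3 ALLOC][4-15 FREE]
Op 2: a = realloc(a, 5) -> a = 0; heap: [0-4 ALLOC][5-15 FREE]
Op 3: free(a) -> (freed a); heap: [0-15 FREE]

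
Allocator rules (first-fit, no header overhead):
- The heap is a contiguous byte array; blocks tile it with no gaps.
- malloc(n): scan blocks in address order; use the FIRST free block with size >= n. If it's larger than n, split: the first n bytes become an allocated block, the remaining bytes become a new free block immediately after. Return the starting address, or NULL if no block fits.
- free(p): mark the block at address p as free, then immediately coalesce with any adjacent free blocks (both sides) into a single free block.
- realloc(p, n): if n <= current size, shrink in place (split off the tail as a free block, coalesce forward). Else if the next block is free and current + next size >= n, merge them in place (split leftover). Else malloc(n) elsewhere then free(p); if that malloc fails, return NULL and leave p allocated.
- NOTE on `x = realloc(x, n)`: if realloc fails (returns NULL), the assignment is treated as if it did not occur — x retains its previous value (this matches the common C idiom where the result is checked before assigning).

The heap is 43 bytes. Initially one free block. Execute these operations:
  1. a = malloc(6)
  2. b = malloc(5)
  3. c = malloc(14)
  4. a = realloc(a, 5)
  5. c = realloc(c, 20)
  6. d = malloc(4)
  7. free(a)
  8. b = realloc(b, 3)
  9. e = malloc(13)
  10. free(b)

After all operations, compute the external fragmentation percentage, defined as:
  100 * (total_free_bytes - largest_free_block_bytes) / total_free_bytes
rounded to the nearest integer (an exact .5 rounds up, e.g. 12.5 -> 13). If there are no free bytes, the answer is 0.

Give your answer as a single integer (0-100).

Op 1: a = malloc(6) -> a = 0; heap: [0-5 ALLOC][6-42 FREE]
Op 2: b = malloc(5) -> b = 6; heap: [0-5 ALLOC][6-10 ALLOC][11-42 FREE]
Op 3: c = malloc(14) -> c = 11; heap: [0-5 ALLOC][6-10 ALLOC][11-24 ALLOC][25-42 FREE]
Op 4: a = realloc(a, 5) -> a = 0; heap: [0-4 ALLOC][5-5 FREE][6-10 ALLOC][11-24 ALLOC][25-42 FREE]
Op 5: c = realloc(c, 20) -> c = 11; heap: [0-4 ALLOC][5-5 FREE][6-10 ALLOC][11-30 ALLOC][31-42 FREE]
Op 6: d = malloc(4) -> d = 31; heap: [0-4 ALLOC][5-5 FREE][6-10 ALLOC][11-30 ALLOC][31-34 ALLOC][35-42 FREE]
Op 7: free(a) -> (freed a); heap: [0-5 FREE][6-10 ALLOC][11-30 ALLOC][31-34 ALLOC][35-42 FREE]
Op 8: b = realloc(b, 3) -> b = 6; heap: [0-5 FREE][6-8 ALLOC][9-10 FREE][11-30 ALLOC][31-34 ALLOC][35-42 FREE]
Op 9: e = malloc(13) -> e = NULL; heap: [0-5 FREE][6-8 ALLOC][9-10 FREE][11-30 ALLOC][31-34 ALLOC][35-42 FREE]
Op 10: free(b) -> (freed b); heap: [0-10 FREE][11-30 ALLOC][31-34 ALLOC][35-42 FREE]
Free blocks: [11 8] total_free=19 largest=11 -> 100*(19-11)/19 = 800/19 ≈ 42.105 -> rounds to 42

Answer: 42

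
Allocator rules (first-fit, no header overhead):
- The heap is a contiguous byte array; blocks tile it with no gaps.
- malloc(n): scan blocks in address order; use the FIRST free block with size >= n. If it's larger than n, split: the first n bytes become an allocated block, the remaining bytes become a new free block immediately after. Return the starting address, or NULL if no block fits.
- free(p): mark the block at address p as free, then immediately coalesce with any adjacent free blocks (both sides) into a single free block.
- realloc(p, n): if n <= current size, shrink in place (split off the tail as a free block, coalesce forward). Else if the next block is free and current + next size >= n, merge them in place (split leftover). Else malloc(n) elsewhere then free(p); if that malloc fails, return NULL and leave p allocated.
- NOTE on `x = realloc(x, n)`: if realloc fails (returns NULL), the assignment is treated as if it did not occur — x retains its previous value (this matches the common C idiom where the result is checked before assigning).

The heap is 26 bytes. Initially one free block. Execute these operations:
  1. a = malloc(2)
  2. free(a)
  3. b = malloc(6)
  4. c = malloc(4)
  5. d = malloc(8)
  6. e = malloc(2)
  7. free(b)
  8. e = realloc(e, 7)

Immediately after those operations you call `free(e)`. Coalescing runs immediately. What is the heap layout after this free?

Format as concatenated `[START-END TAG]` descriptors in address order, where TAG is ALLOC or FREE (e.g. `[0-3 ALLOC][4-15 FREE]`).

Op 1: a = malloc(2) -> a = 0; heap: [0-1 ALLOC][2-25 FREE]
Op 2: free(a) -> (freed a); heap: [0-25 FREE]
Op 3: b = malloc(6) -> b = 0; heap: [0-5 ALLOC][6-25 FREE]
Op 4: c = malloc(4) -> c = 6; heap: [0-5 ALLOC][6-9 ALLOC][10-25 FREE]
Op 5: d = malloc(8) -> d = 10; heap: [0-5 ALLOC][6-9 ALLOC][10-17 ALLOC][18-25 FREE]
Op 6: e = malloc(2) -> e = 18; heap: [0-5 ALLOC][6-9 ALLOC][10-17 ALLOC][18-19 ALLOC][20-25 FREE]
Op 7: free(b) -> (freed b); heap: [0-5 FREE][6-9 ALLOC][10-17 ALLOC][18-19 ALLOC][20-25 FREE]
Op 8: e = realloc(e, 7) -> e = 18; heap: [0-5 FREE][6-9 ALLOC][10-17 ALLOC][18-24 ALLOC][25-25 FREE]
free(e): e = 18 -> block [18-24 ALLOC]; mark free, coalesce with adjacent free neighbors -> [0-5 FREE][6-9 ALLOC][10-17 ALLOC][18-25 FREE]

Answer: [0-5 FREE][6-9 ALLOC][10-17 ALLOC][18-25 FREE]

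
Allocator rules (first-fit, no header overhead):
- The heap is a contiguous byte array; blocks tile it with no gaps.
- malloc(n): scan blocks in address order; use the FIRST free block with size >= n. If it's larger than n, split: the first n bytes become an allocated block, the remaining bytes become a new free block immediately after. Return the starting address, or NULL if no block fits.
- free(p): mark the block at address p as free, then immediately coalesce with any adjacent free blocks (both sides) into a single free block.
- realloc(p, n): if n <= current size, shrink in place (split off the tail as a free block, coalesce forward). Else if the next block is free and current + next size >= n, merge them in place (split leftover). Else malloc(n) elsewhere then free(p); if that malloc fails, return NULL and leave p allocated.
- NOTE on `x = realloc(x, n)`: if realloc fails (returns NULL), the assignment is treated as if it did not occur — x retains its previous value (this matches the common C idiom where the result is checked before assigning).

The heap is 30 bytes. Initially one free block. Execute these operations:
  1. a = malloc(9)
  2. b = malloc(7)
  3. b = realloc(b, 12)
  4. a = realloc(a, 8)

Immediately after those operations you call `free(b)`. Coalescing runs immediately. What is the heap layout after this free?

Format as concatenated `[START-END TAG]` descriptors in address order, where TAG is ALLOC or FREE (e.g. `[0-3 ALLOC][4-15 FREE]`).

Answer: [0-7 ALLOC][8-29 FREE]

Derivation:
Op 1: a = malloc(9) -> a = 0; heap: [0-8 ALLOC][9-29 FREE]
Op 2: b = malloc(7) -> b = 9; heap: [0-8 ALLOC][9-15 ALLOC][16-29 FREE]
Op 3: b = realloc(b, 12) -> b = 9; heap: [0-8 ALLOC][9-20 ALLOC][21-29 FREE]
Op 4: a = realloc(a, 8) -> a = 0; heap: [0-7 ALLOC][8-8 FREE][9-20 ALLOC][21-29 FREE]
free(b): b = 9 -> block [9-20 ALLOC]; mark free, coalesce with adjacent free neighbors -> [0-7 ALLOC][8-29 FREE]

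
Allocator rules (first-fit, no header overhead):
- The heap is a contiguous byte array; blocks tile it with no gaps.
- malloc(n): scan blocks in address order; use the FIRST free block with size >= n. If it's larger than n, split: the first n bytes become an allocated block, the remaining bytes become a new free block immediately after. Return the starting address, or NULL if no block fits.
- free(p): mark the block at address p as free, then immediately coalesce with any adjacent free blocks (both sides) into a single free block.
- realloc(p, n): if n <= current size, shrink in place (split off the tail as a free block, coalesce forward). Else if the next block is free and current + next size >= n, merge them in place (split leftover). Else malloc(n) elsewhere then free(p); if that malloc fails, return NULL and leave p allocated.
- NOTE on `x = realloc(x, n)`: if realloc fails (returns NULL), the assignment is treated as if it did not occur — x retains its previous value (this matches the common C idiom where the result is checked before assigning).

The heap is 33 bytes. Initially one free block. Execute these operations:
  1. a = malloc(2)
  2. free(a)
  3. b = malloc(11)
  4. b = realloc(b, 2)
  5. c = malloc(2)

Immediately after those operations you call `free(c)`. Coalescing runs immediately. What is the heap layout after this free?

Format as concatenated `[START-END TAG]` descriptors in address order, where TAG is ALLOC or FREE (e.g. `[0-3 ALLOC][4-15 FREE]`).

Answer: [0-1 ALLOC][2-32 FREE]

Derivation:
Op 1: a = malloc(2) -> a = 0; heap: [0-1 ALLOC][2-32 FREE]
Op 2: free(a) -> (freed a); heap: [0-32 FREE]
Op 3: b = malloc(11) -> b = 0; heap: [0-10 ALLOC][11-32 FREE]
Op 4: b = realloc(b, 2) -> b = 0; heap: [0-1 ALLOC][2-32 FREE]
Op 5: c = malloc(2) -> c = 2; heap: [0-1 ALLOC][2-3 ALLOC][4-32 FREE]
free(c): c = 2 -> block [2-3 ALLOC]; mark free, coalesce with adjacent free neighbors -> [0-1 ALLOC][2-32 FREE]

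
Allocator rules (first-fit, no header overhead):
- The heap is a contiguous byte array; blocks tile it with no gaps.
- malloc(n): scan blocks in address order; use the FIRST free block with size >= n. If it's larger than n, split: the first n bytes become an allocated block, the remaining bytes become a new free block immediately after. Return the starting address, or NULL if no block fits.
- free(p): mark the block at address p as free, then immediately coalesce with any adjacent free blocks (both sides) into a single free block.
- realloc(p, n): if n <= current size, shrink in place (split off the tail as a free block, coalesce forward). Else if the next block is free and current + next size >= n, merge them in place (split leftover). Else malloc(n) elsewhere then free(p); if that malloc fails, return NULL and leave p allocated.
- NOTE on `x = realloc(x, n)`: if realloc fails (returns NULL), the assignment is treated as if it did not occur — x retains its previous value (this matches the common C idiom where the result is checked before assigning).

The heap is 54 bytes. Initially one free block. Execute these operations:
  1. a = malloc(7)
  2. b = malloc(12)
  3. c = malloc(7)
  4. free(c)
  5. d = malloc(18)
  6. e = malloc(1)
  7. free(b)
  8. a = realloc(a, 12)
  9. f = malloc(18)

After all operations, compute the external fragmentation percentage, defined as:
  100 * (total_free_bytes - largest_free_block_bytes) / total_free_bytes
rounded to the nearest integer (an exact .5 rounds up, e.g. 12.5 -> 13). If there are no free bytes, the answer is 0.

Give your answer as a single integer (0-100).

Op 1: a = malloc(7) -> a = 0; heap: [0-6 ALLOC][7-53 FREE]
Op 2: b = malloc(12) -> b = 7; heap: [0-6 ALLOC][7-18 ALLOC][19-53 FREE]
Op 3: c = malloc(7) -> c = 19; heap: [0-6 ALLOC][7-18 ALLOC][19-25 ALLOC][26-53 FREE]
Op 4: free(c) -> (freed c); heap: [0-6 ALLOC][7-18 ALLOC][19-53 FREE]
Op 5: d = malloc(18) -> d = 19; heap: [0-6 ALLOC][7-18 ALLOC][19-36 ALLOC][37-53 FREE]
Op 6: e = malloc(1) -> e = 37; heap: [0-6 ALLOC][7-18 ALLOC][19-36 ALLOC][37-37 ALLOC][38-53 FREE]
Op 7: free(b) -> (freed b); heap: [0-6 ALLOC][7-18 FREE][19-36 ALLOC][37-37 ALLOC][38-53 FREE]
Op 8: a = realloc(a, 12) -> a = 0; heap: [0-11 ALLOC][12-18 FREE][19-36 ALLOC][37-37 ALLOC][38-53 FREE]
Op 9: f = malloc(18) -> f = NULL; heap: [0-11 ALLOC][12-18 FREE][19-36 ALLOC][37-37 ALLOC][38-53 FREE]
Free blocks: [7 16] total_free=23 largest=16 -> 100*(23-16)/23 = 700/23 ≈ 30.435 -> rounds to 30

Answer: 30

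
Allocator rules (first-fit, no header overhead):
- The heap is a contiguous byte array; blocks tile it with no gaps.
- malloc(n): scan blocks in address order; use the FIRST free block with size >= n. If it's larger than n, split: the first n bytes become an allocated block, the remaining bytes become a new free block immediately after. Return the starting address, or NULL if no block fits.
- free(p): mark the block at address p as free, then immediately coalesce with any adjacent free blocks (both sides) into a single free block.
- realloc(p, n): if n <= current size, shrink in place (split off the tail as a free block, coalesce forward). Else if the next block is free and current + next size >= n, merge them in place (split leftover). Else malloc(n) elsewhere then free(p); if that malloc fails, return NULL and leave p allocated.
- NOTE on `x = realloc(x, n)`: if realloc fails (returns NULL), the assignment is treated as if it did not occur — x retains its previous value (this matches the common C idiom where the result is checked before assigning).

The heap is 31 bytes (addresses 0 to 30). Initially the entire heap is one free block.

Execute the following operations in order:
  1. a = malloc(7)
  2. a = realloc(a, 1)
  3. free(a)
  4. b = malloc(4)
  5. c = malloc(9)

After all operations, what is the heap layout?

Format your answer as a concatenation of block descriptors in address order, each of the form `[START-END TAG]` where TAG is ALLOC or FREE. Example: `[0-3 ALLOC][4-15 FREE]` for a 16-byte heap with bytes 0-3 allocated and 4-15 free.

Answer: [0-3 ALLOC][4-12 ALLOC][13-30 FREE]

Derivation:
Op 1: a = malloc(7) -> a = 0; heap: [0-6 ALLOC][7-30 FREE]
Op 2: a = realloc(a, 1) -> a = 0; heap: [0-0 ALLOC][1-30 FREE]
Op 3: free(a) -> (freed a); heap: [0-30 FREE]
Op 4: b = malloc(4) -> b = 0; heap: [0-3 ALLOC][4-30 FREE]
Op 5: c = malloc(9) -> c = 4; heap: [0-3 ALLOC][4-12 ALLOC][13-30 FREE]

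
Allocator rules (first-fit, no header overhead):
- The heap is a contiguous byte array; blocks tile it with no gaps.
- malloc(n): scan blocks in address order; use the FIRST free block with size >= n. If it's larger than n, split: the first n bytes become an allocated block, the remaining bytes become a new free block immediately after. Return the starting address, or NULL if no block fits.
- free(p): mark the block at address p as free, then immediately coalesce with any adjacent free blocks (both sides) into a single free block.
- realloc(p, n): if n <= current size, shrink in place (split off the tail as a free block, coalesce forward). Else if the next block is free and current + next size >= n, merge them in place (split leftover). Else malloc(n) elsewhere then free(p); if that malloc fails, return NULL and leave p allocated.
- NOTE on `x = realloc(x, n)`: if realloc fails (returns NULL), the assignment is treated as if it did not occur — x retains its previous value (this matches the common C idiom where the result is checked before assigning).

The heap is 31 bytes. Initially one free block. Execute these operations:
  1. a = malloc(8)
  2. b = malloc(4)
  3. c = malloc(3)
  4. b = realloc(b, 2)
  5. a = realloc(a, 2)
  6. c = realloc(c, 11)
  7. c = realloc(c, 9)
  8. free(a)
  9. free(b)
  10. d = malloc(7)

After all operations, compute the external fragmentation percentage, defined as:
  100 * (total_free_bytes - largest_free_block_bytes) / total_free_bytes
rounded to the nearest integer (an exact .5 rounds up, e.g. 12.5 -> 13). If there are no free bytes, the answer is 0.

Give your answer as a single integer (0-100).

Op 1: a = malloc(8) -> a = 0; heap: [0-7 ALLOC][8-30 FREE]
Op 2: b = malloc(4) -> b = 8; heap: [0-7 ALLOC][8-11 ALLOC][12-30 FREE]
Op 3: c = malloc(3) -> c = 12; heap: [0-7 ALLOC][8-11 ALLOC][12-14 ALLOC][15-30 FREE]
Op 4: b = realloc(b, 2) -> b = 8; heap: [0-7 ALLOC][8-9 ALLOC][10-11 FREE][12-14 ALLOC][15-30 FREE]
Op 5: a = realloc(a, 2) -> a = 0; heap: [0-1 ALLOC][2-7 FREE][8-9 ALLOC][10-11 FREE][12-14 ALLOC][15-30 FREE]
Op 6: c = realloc(c, 11) -> c = 12; heap: [0-1 ALLOC][2-7 FREE][8-9 ALLOC][10-11 FREE][12-22 ALLOC][23-30 FREE]
Op 7: c = realloc(c, 9) -> c = 12; heap: [0-1 ALLOC][2-7 FREE][8-9 ALLOC][10-11 FREE][12-20 ALLOC][21-30 FREE]
Op 8: free(a) -> (freed a); heap: [0-7 FREE][8-9 ALLOC][10-11 FREE][12-20 ALLOC][21-30 FREE]
Op 9: free(b) -> (freed b); heap: [0-11 FREE][12-20 ALLOC][21-30 FREE]
Op 10: d = malloc(7) -> d = 0; heap: [0-6 ALLOC][7-11 FREE][12-20 ALLOC][21-30 FREE]
Free blocks: [5 10] total_free=15 largest=10 -> 100*(15-10)/15 = 500/15 ≈ 33.333 -> rounds to 33

Answer: 33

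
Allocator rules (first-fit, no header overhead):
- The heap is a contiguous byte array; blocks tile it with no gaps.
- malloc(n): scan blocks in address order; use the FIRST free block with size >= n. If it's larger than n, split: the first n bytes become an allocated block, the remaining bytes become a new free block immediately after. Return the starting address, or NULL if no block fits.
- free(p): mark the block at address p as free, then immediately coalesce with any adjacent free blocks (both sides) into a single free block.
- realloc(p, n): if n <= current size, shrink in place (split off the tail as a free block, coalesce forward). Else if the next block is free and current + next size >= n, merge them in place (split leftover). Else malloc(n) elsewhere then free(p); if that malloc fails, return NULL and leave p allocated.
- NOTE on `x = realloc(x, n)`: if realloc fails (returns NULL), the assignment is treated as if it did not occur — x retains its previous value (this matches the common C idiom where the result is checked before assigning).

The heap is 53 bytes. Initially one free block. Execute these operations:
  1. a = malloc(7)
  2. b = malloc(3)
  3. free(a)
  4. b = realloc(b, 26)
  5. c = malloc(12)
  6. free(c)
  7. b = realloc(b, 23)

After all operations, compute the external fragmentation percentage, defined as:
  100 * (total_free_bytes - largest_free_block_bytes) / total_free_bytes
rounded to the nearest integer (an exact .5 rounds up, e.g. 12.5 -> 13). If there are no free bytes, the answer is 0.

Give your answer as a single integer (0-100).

Op 1: a = malloc(7) -> a = 0; heap: [0-6 ALLOC][7-52 FREE]
Op 2: b = malloc(3) -> b = 7; heap: [0-6 ALLOC][7-9 ALLOC][10-52 FREE]
Op 3: free(a) -> (freed a); heap: [0-6 FREE][7-9 ALLOC][10-52 FREE]
Op 4: b = realloc(b, 26) -> b = 7; heap: [0-6 FREE][7-32 ALLOC][33-52 FREE]
Op 5: c = malloc(12) -> c = 33; heap: [0-6 FREE][7-32 ALLOC][33-44 ALLOC][45-52 FREE]
Op 6: free(c) -> (freed c); heap: [0-6 FREE][7-32 ALLOC][33-52 FREE]
Op 7: b = realloc(b, 23) -> b = 7; heap: [0-6 FREE][7-29 ALLOC][30-52 FREE]
Free blocks: [7 23] total_free=30 largest=23 -> 100*(30-23)/30 = 700/30 ≈ 23.333 -> rounds to 23

Answer: 23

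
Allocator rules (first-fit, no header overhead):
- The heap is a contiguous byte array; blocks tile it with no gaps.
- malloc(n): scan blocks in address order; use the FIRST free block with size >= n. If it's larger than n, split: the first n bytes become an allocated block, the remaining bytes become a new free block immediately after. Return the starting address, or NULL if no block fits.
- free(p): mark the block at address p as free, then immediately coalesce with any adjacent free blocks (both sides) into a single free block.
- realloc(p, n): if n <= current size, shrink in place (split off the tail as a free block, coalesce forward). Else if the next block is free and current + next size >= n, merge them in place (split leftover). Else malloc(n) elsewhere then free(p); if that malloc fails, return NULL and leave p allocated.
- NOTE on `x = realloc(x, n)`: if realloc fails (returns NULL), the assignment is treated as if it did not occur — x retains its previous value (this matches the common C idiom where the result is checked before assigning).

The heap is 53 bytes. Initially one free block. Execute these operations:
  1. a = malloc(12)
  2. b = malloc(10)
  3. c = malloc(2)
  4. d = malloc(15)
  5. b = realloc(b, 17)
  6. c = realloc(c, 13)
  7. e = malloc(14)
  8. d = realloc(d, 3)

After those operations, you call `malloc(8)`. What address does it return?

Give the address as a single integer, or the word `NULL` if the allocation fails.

Answer: 27

Derivation:
Op 1: a = malloc(12) -> a = 0; heap: [0-11 ALLOC][12-52 FREE]
Op 2: b = malloc(10) -> b = 12; heap: [0-11 ALLOC][12-21 ALLOC][22-52 FREE]
Op 3: c = malloc(2) -> c = 22; heap: [0-11 ALLOC][12-21 ALLOC][22-23 ALLOC][24-52 FREE]
Op 4: d = malloc(15) -> d = 24; heap: [0-11 ALLOC][12-21 ALLOC][22-23 ALLOC][24-38 ALLOC][39-52 FREE]
Op 5: b = realloc(b, 17) -> NULL (b unchanged); heap: [0-11 ALLOC][12-21 ALLOC][22-23 ALLOC][24-38 ALLOC][39-52 FREE]
Op 6: c = realloc(c, 13) -> c = 39; heap: [0-11 ALLOC][12-21 ALLOC][22-23 FREE][24-38 ALLOC][39-51 ALLOC][52-52 FREE]
Op 7: e = malloc(14) -> e = NULL; heap: [0-11 ALLOC][12-21 ALLOC][22-23 FREE][24-38 ALLOC][39-51 ALLOC][52-52 FREE]
Op 8: d = realloc(d, 3) -> d = 24; heap: [0-11 ALLOC][12-21 ALLOC][22-23 FREE][24-26 ALLOC][27-38 FREE][39-51 ALLOC][52-52 FREE]
malloc(8): first-fit scan over [0-11 ALLOC][12-21 ALLOC][22-23 FREE][24-26 ALLOC][27-38 FREE][39-51 ALLOC][52-52 FREE] -> 27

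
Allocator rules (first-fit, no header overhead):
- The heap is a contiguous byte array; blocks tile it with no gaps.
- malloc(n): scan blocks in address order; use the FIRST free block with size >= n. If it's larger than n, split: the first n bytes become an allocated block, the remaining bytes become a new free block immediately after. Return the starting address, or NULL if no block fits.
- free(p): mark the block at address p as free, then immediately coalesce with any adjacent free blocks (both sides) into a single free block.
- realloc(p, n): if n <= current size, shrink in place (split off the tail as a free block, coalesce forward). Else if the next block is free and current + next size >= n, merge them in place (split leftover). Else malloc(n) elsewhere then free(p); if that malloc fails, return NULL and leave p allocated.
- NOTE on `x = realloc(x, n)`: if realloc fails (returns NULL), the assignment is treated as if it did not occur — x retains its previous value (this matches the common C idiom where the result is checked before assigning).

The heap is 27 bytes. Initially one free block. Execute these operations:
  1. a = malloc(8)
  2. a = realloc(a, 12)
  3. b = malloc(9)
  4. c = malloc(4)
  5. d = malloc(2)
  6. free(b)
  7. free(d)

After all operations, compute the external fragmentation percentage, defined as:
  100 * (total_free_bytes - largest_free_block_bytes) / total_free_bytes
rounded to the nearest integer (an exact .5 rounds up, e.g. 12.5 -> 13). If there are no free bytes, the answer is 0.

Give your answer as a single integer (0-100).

Answer: 18

Derivation:
Op 1: a = malloc(8) -> a = 0; heap: [0-7 ALLOC][8-26 FREE]
Op 2: a = realloc(a, 12) -> a = 0; heap: [0-11 ALLOC][12-26 FREE]
Op 3: b = malloc(9) -> b = 12; heap: [0-11 ALLOC][12-20 ALLOC][21-26 FREE]
Op 4: c = malloc(4) -> c = 21; heap: [0-11 ALLOC][12-20 ALLOC][21-24 ALLOC][25-26 FREE]
Op 5: d = malloc(2) -> d = 25; heap: [0-11 ALLOC][12-20 ALLOC][21-24 ALLOC][25-26 ALLOC]
Op 6: free(b) -> (freed b); heap: [0-11 ALLOC][12-20 FREE][21-24 ALLOC][25-26 ALLOC]
Op 7: free(d) -> (freed d); heap: [0-11 ALLOC][12-20 FREE][21-24 ALLOC][25-26 FREE]
Free blocks: [9 2] total_free=11 largest=9 -> 100*(11-9)/11 = 200/11 ≈ 18.182 -> rounds to 18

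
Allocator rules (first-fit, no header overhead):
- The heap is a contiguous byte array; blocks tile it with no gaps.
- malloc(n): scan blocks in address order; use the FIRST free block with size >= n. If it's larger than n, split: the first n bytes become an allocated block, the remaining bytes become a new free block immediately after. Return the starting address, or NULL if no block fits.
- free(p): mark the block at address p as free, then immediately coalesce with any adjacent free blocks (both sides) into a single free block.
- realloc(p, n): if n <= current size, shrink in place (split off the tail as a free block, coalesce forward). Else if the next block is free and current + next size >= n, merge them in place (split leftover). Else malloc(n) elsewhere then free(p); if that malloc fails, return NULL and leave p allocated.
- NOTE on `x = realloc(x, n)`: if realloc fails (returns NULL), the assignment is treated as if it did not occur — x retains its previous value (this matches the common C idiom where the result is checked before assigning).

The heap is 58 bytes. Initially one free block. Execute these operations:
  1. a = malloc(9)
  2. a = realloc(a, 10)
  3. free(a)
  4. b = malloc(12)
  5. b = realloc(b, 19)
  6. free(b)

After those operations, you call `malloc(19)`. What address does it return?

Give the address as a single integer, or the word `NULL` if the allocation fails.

Op 1: a = malloc(9) -> a = 0; heap: [0-8 ALLOC][9-57 FREE]
Op 2: a = realloc(a, 10) -> a = 0; heap: [0-9 ALLOC][10-57 FREE]
Op 3: free(a) -> (freed a); heap: [0-57 FREE]
Op 4: b = malloc(12) -> b = 0; heap: [0-11 ALLOC][12-57 FREE]
Op 5: b = realloc(b, 19) -> b = 0; heap: [0-18 ALLOC][19-57 FREE]
Op 6: free(b) -> (freed b); heap: [0-57 FREE]
malloc(19): first-fit scan over [0-57 FREE] -> 0

Answer: 0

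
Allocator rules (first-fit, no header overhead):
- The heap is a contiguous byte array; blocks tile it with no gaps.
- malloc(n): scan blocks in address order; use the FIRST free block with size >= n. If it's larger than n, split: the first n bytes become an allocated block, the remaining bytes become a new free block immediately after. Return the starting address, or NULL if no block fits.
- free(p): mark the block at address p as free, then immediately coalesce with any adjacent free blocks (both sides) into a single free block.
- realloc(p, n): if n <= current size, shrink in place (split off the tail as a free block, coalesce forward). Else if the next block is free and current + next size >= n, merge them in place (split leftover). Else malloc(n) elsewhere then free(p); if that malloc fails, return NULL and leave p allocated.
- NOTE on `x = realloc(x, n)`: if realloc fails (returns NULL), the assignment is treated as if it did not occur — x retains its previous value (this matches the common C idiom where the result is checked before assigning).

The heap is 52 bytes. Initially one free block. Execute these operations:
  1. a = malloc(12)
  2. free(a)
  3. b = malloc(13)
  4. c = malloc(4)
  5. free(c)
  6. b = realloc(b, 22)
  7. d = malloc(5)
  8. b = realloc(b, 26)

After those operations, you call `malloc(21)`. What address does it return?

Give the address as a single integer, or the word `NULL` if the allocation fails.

Answer: 27

Derivation:
Op 1: a = malloc(12) -> a = 0; heap: [0-11 ALLOC][12-51 FREE]
Op 2: free(a) -> (freed a); heap: [0-51 FREE]
Op 3: b = malloc(13) -> b = 0; heap: [0-12 ALLOC][13-51 FREE]
Op 4: c = malloc(4) -> c = 13; heap: [0-12 ALLOC][13-16 ALLOC][17-51 FREE]
Op 5: free(c) -> (freed c); heap: [0-12 ALLOC][13-51 FREE]
Op 6: b = realloc(b, 22) -> b = 0; heap: [0-21 ALLOC][22-51 FREE]
Op 7: d = malloc(5) -> d = 22; heap: [0-21 ALLOC][22-26 ALLOC][27-51 FREE]
Op 8: b = realloc(b, 26) -> NULL (b unchanged); heap: [0-21 ALLOC][22-26 ALLOC][27-51 FREE]
malloc(21): first-fit scan over [0-21 ALLOC][22-26 ALLOC][27-51 FREE] -> 27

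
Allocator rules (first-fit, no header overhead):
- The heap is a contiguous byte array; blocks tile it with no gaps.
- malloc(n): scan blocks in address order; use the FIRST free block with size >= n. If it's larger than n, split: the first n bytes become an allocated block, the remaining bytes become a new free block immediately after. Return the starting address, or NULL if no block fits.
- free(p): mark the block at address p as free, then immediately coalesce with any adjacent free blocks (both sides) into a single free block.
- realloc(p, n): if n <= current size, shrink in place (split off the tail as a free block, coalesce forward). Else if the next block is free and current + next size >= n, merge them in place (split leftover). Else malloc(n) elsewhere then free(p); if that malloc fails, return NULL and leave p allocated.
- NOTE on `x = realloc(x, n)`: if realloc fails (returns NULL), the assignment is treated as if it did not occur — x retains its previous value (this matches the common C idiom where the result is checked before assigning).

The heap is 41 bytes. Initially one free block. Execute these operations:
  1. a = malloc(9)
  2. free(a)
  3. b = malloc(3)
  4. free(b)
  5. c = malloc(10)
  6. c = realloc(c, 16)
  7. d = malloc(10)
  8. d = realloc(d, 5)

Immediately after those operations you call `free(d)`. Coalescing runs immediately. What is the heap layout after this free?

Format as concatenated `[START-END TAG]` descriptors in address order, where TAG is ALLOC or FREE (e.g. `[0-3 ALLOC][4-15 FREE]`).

Op 1: a = malloc(9) -> a = 0; heap: [0-8 ALLOC][9-40 FREE]
Op 2: free(a) -> (freed a); heap: [0-40 FREE]
Op 3: b = malloc(3) -> b = 0; heap: [0-2 ALLOC][3-40 FREE]
Op 4: free(b) -> (freed b); heap: [0-40 FREE]
Op 5: c = malloc(10) -> c = 0; heap: [0-9 ALLOC][10-40 FREE]
Op 6: c = realloc(c, 16) -> c = 0; heap: [0-15 ALLOC][16-40 FREE]
Op 7: d = malloc(10) -> d = 16; heap: [0-15 ALLOC][16-25 ALLOC][26-40 FREE]
Op 8: d = realloc(d, 5) -> d = 16; heap: [0-15 ALLOC][16-20 ALLOC][21-40 FREE]
free(d): d = 16 -> block [16-20 ALLOC]; mark free, coalesce with adjacent free neighbors -> [0-15 ALLOC][16-40 FREE]

Answer: [0-15 ALLOC][16-40 FREE]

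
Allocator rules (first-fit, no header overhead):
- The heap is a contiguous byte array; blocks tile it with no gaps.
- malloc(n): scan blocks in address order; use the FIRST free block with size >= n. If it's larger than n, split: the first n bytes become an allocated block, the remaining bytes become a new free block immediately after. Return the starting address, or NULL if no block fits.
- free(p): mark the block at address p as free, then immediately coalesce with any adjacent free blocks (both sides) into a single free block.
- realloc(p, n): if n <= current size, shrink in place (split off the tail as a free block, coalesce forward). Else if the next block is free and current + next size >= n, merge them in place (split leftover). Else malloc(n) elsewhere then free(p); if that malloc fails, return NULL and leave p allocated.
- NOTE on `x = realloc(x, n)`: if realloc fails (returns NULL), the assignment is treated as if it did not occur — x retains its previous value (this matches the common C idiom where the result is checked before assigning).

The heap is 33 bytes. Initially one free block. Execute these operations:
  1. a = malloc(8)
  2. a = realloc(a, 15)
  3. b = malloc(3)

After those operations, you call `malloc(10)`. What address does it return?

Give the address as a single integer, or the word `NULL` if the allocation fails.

Answer: 18

Derivation:
Op 1: a = malloc(8) -> a = 0; heap: [0-7 ALLOC][8-32 FREE]
Op 2: a = realloc(a, 15) -> a = 0; heap: [0-14 ALLOC][15-32 FREE]
Op 3: b = malloc(3) -> b = 15; heap: [0-14 ALLOC][15-17 ALLOC][18-32 FREE]
malloc(10): first-fit scan over [0-14 ALLOC][15-17 ALLOC][18-32 FREE] -> 18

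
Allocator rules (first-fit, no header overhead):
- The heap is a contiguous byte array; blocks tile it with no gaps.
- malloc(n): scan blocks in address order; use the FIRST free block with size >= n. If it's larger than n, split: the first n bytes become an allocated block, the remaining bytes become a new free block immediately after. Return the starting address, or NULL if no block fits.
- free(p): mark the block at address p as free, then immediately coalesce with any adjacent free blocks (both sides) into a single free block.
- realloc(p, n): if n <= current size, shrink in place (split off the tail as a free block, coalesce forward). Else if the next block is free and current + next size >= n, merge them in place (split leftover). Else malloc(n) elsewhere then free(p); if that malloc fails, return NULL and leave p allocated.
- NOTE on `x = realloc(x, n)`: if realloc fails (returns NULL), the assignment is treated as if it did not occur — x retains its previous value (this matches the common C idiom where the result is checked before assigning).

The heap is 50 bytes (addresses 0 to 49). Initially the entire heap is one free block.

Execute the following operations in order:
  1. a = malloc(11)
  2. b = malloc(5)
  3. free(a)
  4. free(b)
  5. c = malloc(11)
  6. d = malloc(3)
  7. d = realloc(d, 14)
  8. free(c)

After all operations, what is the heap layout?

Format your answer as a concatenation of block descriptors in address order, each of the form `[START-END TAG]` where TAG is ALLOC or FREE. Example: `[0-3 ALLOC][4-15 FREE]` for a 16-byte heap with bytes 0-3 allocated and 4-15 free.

Answer: [0-10 FREE][11-24 ALLOC][25-49 FREE]

Derivation:
Op 1: a = malloc(11) -> a = 0; heap: [0-10 ALLOC][11-49 FREE]
Op 2: b = malloc(5) -> b = 11; heap: [0-10 ALLOC][11-15 ALLOC][16-49 FREE]
Op 3: free(a) -> (freed a); heap: [0-10 FREE][11-15 ALLOC][16-49 FREE]
Op 4: free(b) -> (freed b); heap: [0-49 FREE]
Op 5: c = malloc(11) -> c = 0; heap: [0-10 ALLOC][11-49 FREE]
Op 6: d = malloc(3) -> d = 11; heap: [0-10 ALLOC][11-13 ALLOC][14-49 FREE]
Op 7: d = realloc(d, 14) -> d = 11; heap: [0-10 ALLOC][11-24 ALLOC][25-49 FREE]
Op 8: free(c) -> (freed c); heap: [0-10 FREE][11-24 ALLOC][25-49 FREE]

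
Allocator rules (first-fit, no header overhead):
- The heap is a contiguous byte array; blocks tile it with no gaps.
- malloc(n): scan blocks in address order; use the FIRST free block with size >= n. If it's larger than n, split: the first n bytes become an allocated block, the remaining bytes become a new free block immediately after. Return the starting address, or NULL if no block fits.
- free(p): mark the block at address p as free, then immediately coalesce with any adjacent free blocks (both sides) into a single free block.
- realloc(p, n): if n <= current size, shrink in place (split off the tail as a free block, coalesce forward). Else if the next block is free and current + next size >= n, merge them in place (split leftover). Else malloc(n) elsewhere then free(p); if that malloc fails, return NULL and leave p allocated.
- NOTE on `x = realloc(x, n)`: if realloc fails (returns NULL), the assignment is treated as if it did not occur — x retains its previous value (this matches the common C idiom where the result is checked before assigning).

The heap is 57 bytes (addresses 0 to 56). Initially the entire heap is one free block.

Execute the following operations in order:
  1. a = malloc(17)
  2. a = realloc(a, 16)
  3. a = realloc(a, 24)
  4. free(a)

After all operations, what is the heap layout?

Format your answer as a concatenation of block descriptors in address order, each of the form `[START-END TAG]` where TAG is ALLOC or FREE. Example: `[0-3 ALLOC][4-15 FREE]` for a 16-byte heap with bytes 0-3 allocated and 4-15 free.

Op 1: a = malloc(17) -> a = 0; heap: [0-16 ALLOC][17-56 FREE]
Op 2: a = realloc(a, 16) -> a = 0; heap: [0-15 ALLOC][16-56 FREE]
Op 3: a = realloc(a, 24) -> a = 0; heap: [0-23 ALLOC][24-56 FREE]
Op 4: free(a) -> (freed a); heap: [0-56 FREE]

Answer: [0-56 FREE]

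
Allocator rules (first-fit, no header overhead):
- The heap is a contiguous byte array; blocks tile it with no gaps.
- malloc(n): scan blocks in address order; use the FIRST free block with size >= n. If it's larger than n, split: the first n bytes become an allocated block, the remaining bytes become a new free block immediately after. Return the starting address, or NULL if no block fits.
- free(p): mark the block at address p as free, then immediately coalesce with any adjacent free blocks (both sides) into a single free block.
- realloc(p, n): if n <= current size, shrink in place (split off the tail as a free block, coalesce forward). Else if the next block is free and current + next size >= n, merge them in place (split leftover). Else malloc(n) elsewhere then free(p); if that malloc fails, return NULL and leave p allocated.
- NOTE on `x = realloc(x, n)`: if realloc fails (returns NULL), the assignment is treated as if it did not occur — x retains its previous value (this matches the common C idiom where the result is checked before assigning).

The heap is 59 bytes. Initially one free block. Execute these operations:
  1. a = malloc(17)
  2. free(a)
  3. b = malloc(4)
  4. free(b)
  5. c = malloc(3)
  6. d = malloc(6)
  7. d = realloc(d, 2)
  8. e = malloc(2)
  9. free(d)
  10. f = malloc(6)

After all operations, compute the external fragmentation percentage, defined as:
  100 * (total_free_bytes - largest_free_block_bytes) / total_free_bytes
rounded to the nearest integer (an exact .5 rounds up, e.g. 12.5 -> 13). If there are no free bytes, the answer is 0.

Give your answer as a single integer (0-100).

Op 1: a = malloc(17) -> a = 0; heap: [0-16 ALLOC][17-58 FREE]
Op 2: free(a) -> (freed a); heap: [0-58 FREE]
Op 3: b = malloc(4) -> b = 0; heap: [0-3 ALLOC][4-58 FREE]
Op 4: free(b) -> (freed b); heap: [0-58 FREE]
Op 5: c = malloc(3) -> c = 0; heap: [0-2 ALLOC][3-58 FREE]
Op 6: d = malloc(6) -> d = 3; heap: [0-2 ALLOC][3-8 ALLOC][9-58 FREE]
Op 7: d = realloc(d, 2) -> d = 3; heap: [0-2 ALLOC][3-4 ALLOC][5-58 FREE]
Op 8: e = malloc(2) -> e = 5; heap: [0-2 ALLOC][3-4 ALLOC][5-6 ALLOC][7-58 FREE]
Op 9: free(d) -> (freed d); heap: [0-2 ALLOC][3-4 FREE][5-6 ALLOC][7-58 FREE]
Op 10: f = malloc(6) -> f = 7; heap: [0-2 ALLOC][3-4 FREE][5-6 ALLOC][7-12 ALLOC][13-58 FREE]
Free blocks: [2 46] total_free=48 largest=46 -> 100*(48-46)/48 = 200/48 ≈ 4.167 -> rounds to 4

Answer: 4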